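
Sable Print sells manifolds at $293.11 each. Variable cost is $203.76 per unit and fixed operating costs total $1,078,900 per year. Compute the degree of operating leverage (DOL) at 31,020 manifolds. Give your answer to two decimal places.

Total contribution margin = 31,020 × $89.35 = $2,771,637.00.
Operating income = contribution − fixed costs = $2,771,637.00 − $1,078,900 = $1,692,737.00.
So DOL = total CM / EBIT = $2,771,637.00 / $1,692,737.00 = 1.6374.

1.64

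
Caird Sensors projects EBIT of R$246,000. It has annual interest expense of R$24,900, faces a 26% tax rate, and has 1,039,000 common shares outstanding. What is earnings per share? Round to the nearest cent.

Pre-tax income = R$246,000 − R$24,900.00 = R$221,100.00.
Net income = R$221,100.00 × (1 − 0.26) = R$163,614.00.
EPS = R$163,614.00 ÷ 1,039,000 = R$0.16.

R$0.16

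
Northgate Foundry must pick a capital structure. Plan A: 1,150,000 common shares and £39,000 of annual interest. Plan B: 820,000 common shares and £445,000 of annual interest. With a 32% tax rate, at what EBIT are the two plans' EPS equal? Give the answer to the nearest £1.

£1,453,848

At indifference, (EBIT − 39,000)(1 − t)/1,150,000 = (EBIT − 445,000)(1 − t)/820,000.
The (1 − t) factor cancels: (EBIT − 39,000) × 820,000 = (EBIT − 445,000) × 1,150,000.
Solving, EBIT = (445,000·1,150,000 − 39,000·820,000) / (1,150,000 − 820,000) = 479,770,000,000 / 330,000 = 1,453,848.48.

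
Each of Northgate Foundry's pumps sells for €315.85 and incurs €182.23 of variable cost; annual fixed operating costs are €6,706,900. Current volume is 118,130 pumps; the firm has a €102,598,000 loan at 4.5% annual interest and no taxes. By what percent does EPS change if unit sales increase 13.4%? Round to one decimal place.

Total contribution margin = 118,130 × €133.62 = €15,784,530.60.
EBIT = €15,784,530.60 − €6,706,900 = €9,077,630.60.
After interest of €4,616,910.00, pre-tax earnings = €4,460,720.60.
Degree of combined leverage = contribution ÷ (EBIT − I) = €15,784,530.60 ÷ €4,460,720.60 = 3.5386.
%ΔEPS = DCL × %ΔSales = 3.5386 × +13.4% = +47.4%.

+47.4%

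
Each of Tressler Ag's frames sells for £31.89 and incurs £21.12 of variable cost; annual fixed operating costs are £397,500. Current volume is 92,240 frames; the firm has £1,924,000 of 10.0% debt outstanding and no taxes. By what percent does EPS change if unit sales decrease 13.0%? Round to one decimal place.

-32.0%

Contribution at this volume is 92,240 × £10.77 = £993,424.80.
EBIT = £993,424.80 − £397,500 = £595,924.80.
After interest of £192,400.00, pre-tax earnings = £403,524.80.
DCL = total CM / (EBIT − I) = £993,424.80 / £403,524.80 = 2.4619.
EPS therefore changes by 2.4619 × (-13.0%) = -32.0%.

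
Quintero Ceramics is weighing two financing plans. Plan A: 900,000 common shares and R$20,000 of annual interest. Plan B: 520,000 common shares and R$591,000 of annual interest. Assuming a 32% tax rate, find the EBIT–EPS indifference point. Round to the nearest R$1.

R$1,372,368

Set EPS_A = EPS_B: (EBIT − R$20,000)(1 − 0.32) ÷ 900,000 = (EBIT − R$591,000)(1 − 0.32) ÷ 520,000.
Cancelling (1 − t) and cross-multiplying: 520,000·(EBIT − 20,000) = 900,000·(EBIT − 591,000).
EBIT × (900,000 − 520,000) = 591,000 × 900,000 − 20,000 × 520,000 = 521,500,000,000, so EBIT = 521,500,000,000 ÷ 380,000 = 1,372,368.42.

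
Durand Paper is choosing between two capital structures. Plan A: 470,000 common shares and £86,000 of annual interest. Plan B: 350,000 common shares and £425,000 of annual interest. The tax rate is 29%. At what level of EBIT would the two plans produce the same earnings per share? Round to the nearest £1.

Set EPS_A = EPS_B: (EBIT − £86,000)(1 − 0.29) ÷ 470,000 = (EBIT − £425,000)(1 − 0.29) ÷ 350,000.
Cancelling (1 − t) and cross-multiplying: 350,000·(EBIT − 86,000) = 470,000·(EBIT − 425,000).
Solving, EBIT = (425,000·470,000 − 86,000·350,000) / (470,000 − 350,000) = 169,650,000,000 / 120,000 = 1,413,750.00.

£1,413,750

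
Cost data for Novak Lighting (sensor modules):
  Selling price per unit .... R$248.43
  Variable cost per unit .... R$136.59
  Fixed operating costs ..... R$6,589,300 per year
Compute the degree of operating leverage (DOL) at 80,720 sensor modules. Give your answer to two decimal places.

3.70

At 80,720 units, contribution = 80,720 × R$111.84 = R$9,027,724.80.
Operating income = contribution − fixed costs = R$9,027,724.80 − R$6,589,300 = R$2,438,424.80.
DOL = contribution ÷ EBIT = R$9,027,724.80 ÷ R$2,438,424.80 = 3.7023.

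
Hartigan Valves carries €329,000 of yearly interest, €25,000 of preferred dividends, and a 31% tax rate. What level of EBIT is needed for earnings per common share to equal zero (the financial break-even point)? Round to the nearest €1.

Grossing the preferred dividend up to pre-tax terms: €25,000 / (1 − 0.31) = €36,231.88.
Financial break-even EBIT = interest + D_p ÷ (1 − t) = €329,000 + €36,231.88 = €365,231.88.

€365,232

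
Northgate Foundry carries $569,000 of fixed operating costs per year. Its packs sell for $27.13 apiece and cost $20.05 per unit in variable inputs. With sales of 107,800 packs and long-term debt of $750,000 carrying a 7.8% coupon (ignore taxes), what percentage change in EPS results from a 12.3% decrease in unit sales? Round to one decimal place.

Total contribution margin = 107,800 × $7.08 = $763,224.00.
Operating income = contribution − fixed costs = $763,224.00 − $569,000 = $194,224.00.
After interest of $58,500.00, pre-tax earnings = $135,724.00.
Degree of combined leverage = contribution ÷ (EBIT − I) = $763,224.00 ÷ $135,724.00 = 5.6234.
EPS therefore changes by 5.6234 × (-12.3%) = -69.2%.

-69.2%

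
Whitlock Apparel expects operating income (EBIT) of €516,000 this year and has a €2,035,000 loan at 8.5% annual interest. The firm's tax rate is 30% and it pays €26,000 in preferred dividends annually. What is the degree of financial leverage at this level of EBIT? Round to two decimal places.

Interest = €172,975.00.
Pre-tax preferred-dividend burden = €26,000 ÷ (1 − 0.30) = €37,142.86.
DFL = EBIT ÷ [EBIT − I − D_p/(1−t)] = €516,000 ÷ [€516,000 − €172,975.00 − €37,142.86] = €516,000 ÷ €305,882.14 = 1.6869.

1.69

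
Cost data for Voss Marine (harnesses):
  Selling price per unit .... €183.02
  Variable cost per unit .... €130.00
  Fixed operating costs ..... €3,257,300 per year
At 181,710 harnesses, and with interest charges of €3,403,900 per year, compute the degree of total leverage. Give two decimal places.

3.24

Contribution at this volume is 181,710 × €53.02 = €9,634,264.20.
Subtracting fixed costs: EBIT = €9,634,264.20 − €3,257,300 = €6,376,964.20. Interest = €3,403,900.00.
DOL = €9,634,264.20 ÷ €6,376,964.20 = 1.5108; DFL = €6,376,964.20 ÷ €2,973,064.20 = 2.1449.
Combined leverage = 1.5108 × 2.1449 = 3.2405.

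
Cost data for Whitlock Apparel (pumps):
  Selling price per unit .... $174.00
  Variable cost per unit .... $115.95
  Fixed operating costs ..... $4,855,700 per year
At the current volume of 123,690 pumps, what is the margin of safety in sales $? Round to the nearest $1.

Contribution margin per unit = $174.00 − $115.95 = $58.05. Break-even units = $4,855,700 ÷ $58.05 = 83,646.86; break-even revenue = 83,646.86 × $174.00 = $14,554,552.97.
Current sales = 123,690 × $174.00 = $21,522,060.00.
Margin of safety = $21,522,060.00 − $14,554,552.97 = $6,967,507.

$6,967,507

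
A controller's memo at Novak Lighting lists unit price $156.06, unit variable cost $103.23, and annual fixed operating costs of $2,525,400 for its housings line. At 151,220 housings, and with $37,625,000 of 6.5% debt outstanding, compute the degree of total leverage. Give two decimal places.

At 151,220 units, contribution = 151,220 × $52.83 = $7,988,952.60.
EBIT = $7,988,952.60 − $2,525,400 = $5,463,552.60. Interest = $2,445,625.00, so EBIT − I = $3,017,927.60.
Degree of total leverage = total CM / (EBIT − interest) = $7,988,952.60 / $3,017,927.60 = 2.6472.

2.65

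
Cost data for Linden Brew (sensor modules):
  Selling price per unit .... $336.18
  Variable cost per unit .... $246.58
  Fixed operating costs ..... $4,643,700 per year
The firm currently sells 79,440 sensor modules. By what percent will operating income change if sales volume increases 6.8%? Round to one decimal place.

Total contribution margin = 79,440 × $89.60 = $7,117,824.00.
Subtracting fixed costs: EBIT = $7,117,824.00 − $4,643,700 = $2,474,124.00.
DOL = contribution ÷ EBIT = $7,117,824.00 ÷ $2,474,124.00 = 2.8769.
So EBIT moves 2.8769 × (+6.8%) = +19.6%.

+19.6%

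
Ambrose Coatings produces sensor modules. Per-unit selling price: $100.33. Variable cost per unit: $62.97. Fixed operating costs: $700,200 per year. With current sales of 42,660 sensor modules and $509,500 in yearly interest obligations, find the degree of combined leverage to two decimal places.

4.15

Contribution at this volume is 42,660 × $37.36 = $1,593,777.60.
EBIT = $1,593,777.60 − $700,200 = $893,577.60. Interest = $509,500.00, so EBIT − I = $384,077.60.
DCL = contribution ÷ (EBIT − I) = $1,593,777.60 ÷ $384,077.60 = 4.1496.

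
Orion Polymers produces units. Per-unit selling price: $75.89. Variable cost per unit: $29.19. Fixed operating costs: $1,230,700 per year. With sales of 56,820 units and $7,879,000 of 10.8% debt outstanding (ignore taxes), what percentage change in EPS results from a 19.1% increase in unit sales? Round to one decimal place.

Total contribution margin = 56,820 × $46.70 = $2,653,494.00.
Operating income = contribution − fixed costs = $2,653,494.00 − $1,230,700 = $1,422,794.00.
After interest of $850,932.00, pre-tax earnings = $571,862.00.
DCL = total CM / (EBIT − I) = $2,653,494.00 / $571,862.00 = 4.6401.
EPS therefore changes by 4.6401 × (+19.1%) = +88.6%.

+88.6%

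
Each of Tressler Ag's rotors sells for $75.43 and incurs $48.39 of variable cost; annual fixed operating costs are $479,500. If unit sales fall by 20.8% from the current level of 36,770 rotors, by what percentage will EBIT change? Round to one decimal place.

Total contribution margin = 36,770 × $27.04 = $994,260.80.
EBIT = $994,260.80 − $479,500 = $514,760.80.
DOL = contribution ÷ EBIT = $994,260.80 ÷ $514,760.80 = 1.9315.
Operating income changes by 1.9315 × -20.8% = -40.2%.

-40.2%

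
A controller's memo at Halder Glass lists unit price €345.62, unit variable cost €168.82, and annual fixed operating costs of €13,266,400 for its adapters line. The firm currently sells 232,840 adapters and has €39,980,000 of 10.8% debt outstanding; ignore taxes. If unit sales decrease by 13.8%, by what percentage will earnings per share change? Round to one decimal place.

Total contribution margin = 232,840 × €176.80 = €41,166,112.00.
Subtracting fixed costs: EBIT = €41,166,112.00 − €13,266,400 = €27,899,712.00.
Interest = €4,317,840.00, so EBIT − I = €23,581,872.00.
Degree of combined leverage = contribution ÷ (EBIT − I) = €41,166,112.00 ÷ €23,581,872.00 = 1.7457.
%ΔEPS = DCL × %ΔSales = 1.7457 × -13.8% = -24.1%.

-24.1%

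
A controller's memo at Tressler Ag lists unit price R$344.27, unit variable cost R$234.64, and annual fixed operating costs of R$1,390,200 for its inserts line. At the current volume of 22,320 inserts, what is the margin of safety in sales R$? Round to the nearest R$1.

R$3,318,475

Contribution margin per unit = R$344.27 − R$234.64 = R$109.63. Break-even units = R$1,390,200 ÷ R$109.63 = 12,680.84; break-even revenue = 12,680.84 × R$344.27 = R$4,365,631.25.
Actual sales revenue = 22,320 × R$344.27 = R$7,684,106.40.
Margin of safety = R$7,684,106.40 − R$4,365,631.25 = R$3,318,475.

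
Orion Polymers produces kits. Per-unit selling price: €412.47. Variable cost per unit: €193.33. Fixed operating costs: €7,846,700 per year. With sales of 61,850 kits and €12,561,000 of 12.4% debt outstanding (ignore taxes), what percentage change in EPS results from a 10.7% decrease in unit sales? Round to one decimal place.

-34.9%

Total contribution margin = 61,850 × €219.14 = €13,553,809.00.
Subtracting fixed costs: EBIT = €13,553,809.00 − €7,846,700 = €5,707,109.00.
Interest = €1,557,564.00, so EBIT − I = €4,149,545.00.
DCL = total CM / (EBIT − I) = €13,553,809.00 / €4,149,545.00 = 3.2663.
%ΔEPS = DCL × %ΔSales = 3.2663 × -10.7% = -34.9%.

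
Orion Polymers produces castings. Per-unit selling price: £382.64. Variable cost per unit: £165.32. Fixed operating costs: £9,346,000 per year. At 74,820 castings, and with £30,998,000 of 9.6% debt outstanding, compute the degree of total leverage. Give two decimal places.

Contribution at this volume is 74,820 × £217.32 = £16,259,882.40.
Operating income = contribution − fixed costs = £16,259,882.40 − £9,346,000 = £6,913,882.40. Interest = £2,975,808.00.
DOL = £16,259,882.40 ÷ £6,913,882.40 = 2.3518; DFL = £6,913,882.40 ÷ £3,938,074.40 = 1.7557.
DCL = DOL × DFL = 2.3518 × 1.7557 = 4.1291.

4.13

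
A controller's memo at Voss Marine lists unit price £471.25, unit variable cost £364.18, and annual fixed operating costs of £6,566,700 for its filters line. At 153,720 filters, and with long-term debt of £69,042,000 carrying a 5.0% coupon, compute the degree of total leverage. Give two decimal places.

2.56

Total contribution margin = 153,720 × £107.07 = £16,458,800.40.
EBIT = £16,458,800.40 − £6,566,700 = £9,892,100.40. Interest = £3,452,100.00, so EBIT − I = £6,440,000.40.
DCL = contribution ÷ (EBIT − I) = £16,458,800.40 ÷ £6,440,000.40 = 2.5557.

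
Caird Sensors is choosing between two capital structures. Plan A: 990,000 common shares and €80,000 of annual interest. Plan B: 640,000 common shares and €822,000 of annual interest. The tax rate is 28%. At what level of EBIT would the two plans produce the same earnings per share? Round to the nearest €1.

Set EPS_A = EPS_B: (EBIT − €80,000)(1 − 0.28) ÷ 990,000 = (EBIT − €822,000)(1 − 0.28) ÷ 640,000.
The (1 − t) factor cancels: (EBIT − 80,000) × 640,000 = (EBIT − 822,000) × 990,000.
Solving, EBIT = (822,000·990,000 − 80,000·640,000) / (990,000 − 640,000) = 762,580,000,000 / 350,000 = 2,178,800.00.

€2,178,800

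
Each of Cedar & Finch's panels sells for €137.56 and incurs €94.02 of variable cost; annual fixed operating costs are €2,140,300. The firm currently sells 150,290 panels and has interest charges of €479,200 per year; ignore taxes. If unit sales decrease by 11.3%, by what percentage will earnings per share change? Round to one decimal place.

-18.8%

Total contribution margin = 150,290 × €43.54 = €6,543,626.60.
Operating income = contribution − fixed costs = €6,543,626.60 − €2,140,300 = €4,403,326.60.
After interest of €479,200.00, pre-tax earnings = €3,924,126.60.
Degree of combined leverage = contribution ÷ (EBIT − I) = €6,543,626.60 ÷ €3,924,126.60 = 1.6675.
EPS therefore changes by 1.6675 × (-11.3%) = -18.8%.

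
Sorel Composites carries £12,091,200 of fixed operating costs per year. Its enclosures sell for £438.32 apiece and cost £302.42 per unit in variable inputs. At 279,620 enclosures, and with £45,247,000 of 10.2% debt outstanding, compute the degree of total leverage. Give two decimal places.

At 279,620 units, contribution = 279,620 × £135.90 = £38,000,358.00.
Subtracting fixed costs: EBIT = £38,000,358.00 − £12,091,200 = £25,909,158.00. Interest = £4,615,194.00, so EBIT − I = £21,293,964.00.
Degree of total leverage = total CM / (EBIT − interest) = £38,000,358.00 / £21,293,964.00 = 1.7846.

1.78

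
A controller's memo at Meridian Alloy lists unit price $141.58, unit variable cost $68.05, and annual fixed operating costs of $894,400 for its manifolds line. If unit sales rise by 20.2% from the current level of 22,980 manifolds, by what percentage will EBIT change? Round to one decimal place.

Contribution at this volume is 22,980 × $73.53 = $1,689,719.40.
EBIT = $1,689,719.40 − $894,400 = $795,319.40.
So DOL = total CM / EBIT = $1,689,719.40 / $795,319.40 = 2.1246.
%ΔEBIT = DOL × %ΔSales = 2.1246 × +20.2% = +42.9%.

+42.9%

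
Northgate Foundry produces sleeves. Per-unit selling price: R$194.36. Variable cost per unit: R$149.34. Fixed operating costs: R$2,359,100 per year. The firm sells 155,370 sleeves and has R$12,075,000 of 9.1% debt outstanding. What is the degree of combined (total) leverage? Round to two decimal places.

1.98

Total contribution margin = 155,370 × R$45.02 = R$6,994,757.40.
EBIT = R$6,994,757.40 − R$2,359,100 = R$4,635,657.40. Interest = R$1,098,825.00, so EBIT − I = R$3,536,832.40.
Degree of total leverage = total CM / (EBIT − interest) = R$6,994,757.40 / R$3,536,832.40 = 1.9777.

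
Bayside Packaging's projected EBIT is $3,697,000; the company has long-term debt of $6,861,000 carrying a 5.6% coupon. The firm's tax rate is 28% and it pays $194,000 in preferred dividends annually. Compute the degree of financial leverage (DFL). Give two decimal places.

1.21

Annual interest charges come to $384,216.00.
Preferred dividends grossed up pre-tax: $194,000 / (1 − 0.28) = $269,444.44.
DFL = EBIT ÷ [EBIT − I − D_p/(1−t)] = $3,697,000 ÷ [$3,697,000 − $384,216.00 − $269,444.44] = $3,697,000 ÷ $3,043,339.56 = 1.2148.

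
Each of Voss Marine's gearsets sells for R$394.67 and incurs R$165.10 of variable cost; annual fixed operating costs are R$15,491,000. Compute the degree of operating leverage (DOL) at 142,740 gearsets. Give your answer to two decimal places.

Contribution at this volume is 142,740 × R$229.57 = R$32,768,821.80.
EBIT = R$32,768,821.80 − R$15,491,000 = R$17,277,821.80.
DOL = contribution ÷ EBIT = R$32,768,821.80 ÷ R$17,277,821.80 = 1.8966.

1.90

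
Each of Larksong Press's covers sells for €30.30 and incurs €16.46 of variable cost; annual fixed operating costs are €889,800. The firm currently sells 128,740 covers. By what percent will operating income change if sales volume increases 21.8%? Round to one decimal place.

Total contribution margin = 128,740 × €13.84 = €1,781,761.60.
Operating income = contribution − fixed costs = €1,781,761.60 − €889,800 = €891,961.60.
Degree of operating leverage = €1,781,761.60 / €891,961.60 = 1.9976.
Operating income changes by 1.9976 × +21.8% = +43.5%.

+43.5%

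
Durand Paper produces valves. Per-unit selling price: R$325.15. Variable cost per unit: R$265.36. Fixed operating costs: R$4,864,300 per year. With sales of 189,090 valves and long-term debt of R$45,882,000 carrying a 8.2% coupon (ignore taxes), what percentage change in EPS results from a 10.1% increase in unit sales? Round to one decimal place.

+42.6%

Contribution at this volume is 189,090 × R$59.79 = R$11,305,691.10.
Operating income = contribution − fixed costs = R$11,305,691.10 − R$4,864,300 = R$6,441,391.10.
Interest = R$3,762,324.00, so EBIT − I = R$2,679,067.10.
Degree of combined leverage = contribution ÷ (EBIT − I) = R$11,305,691.10 ÷ R$2,679,067.10 = 4.2200.
EPS therefore changes by 4.2200 × (+10.1%) = +42.6%.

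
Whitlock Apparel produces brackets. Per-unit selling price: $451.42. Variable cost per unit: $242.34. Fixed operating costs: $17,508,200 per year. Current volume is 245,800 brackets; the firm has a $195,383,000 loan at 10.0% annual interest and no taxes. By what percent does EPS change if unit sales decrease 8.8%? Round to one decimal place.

-31.5%

Contribution at this volume is 245,800 × $209.08 = $51,391,864.00.
EBIT = $51,391,864.00 − $17,508,200 = $33,883,664.00.
Interest = $19,538,300.00, so EBIT − I = $14,345,364.00.
DCL = total CM / (EBIT − I) = $51,391,864.00 / $14,345,364.00 = 3.5825.
%ΔEPS = DCL × %ΔSales = 3.5825 × -8.8% = -31.5%.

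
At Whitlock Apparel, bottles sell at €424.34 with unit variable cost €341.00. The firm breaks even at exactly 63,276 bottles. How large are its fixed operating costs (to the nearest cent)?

Contribution margin per unit = €424.34 − €341.00 = €83.34.
Since BE = FC / CM, FC = 63,276 × €83.34 = €5,273,421.84.

€5,273,421.84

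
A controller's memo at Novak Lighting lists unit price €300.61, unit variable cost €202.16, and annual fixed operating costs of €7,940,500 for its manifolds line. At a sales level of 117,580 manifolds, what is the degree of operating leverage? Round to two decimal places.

Contribution at this volume is 117,580 × €98.45 = €11,575,751.00.
Operating income = contribution − fixed costs = €11,575,751.00 − €7,940,500 = €3,635,251.00.
DOL = contribution ÷ EBIT = €11,575,751.00 ÷ €3,635,251.00 = 3.1843.

3.18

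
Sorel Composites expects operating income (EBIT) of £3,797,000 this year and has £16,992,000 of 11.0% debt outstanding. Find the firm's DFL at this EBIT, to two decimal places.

Interest = £1,869,120.00.
DFL = EBIT ÷ (EBIT − I) = £3,797,000 ÷ (£3,797,000 − £1,869,120.00) = £3,797,000 ÷ £1,927,880.00 = 1.9695.

1.97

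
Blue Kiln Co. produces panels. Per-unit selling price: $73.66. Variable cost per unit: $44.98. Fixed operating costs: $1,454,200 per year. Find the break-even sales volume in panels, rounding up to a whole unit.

50,705 panels

Unit CM = price − variable cost = $73.66 − $44.98 = $28.68.
Units to break even: $1,454,200 ÷ $28.68 = 50,704.32, rounded up to 50,705.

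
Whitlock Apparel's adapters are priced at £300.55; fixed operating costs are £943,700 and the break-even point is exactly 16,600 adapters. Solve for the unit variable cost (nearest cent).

Contribution per unit must be FC / Q = £943,700 / 16,600 = £56.8494.
Variable cost per unit = £300.55 − £56.8494 = £243.70.

£243.70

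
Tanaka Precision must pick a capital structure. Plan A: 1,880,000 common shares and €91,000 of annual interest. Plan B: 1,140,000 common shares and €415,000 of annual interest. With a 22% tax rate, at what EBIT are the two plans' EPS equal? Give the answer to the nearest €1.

Set EPS_A = EPS_B: (EBIT − €91,000)(1 − 0.22) ÷ 1,880,000 = (EBIT − €415,000)(1 − 0.22) ÷ 1,140,000.
Cancelling (1 − t) and cross-multiplying: 1,140,000·(EBIT − 91,000) = 1,880,000·(EBIT − 415,000).
Solving, EBIT = (415,000·1,880,000 − 91,000·1,140,000) / (1,880,000 − 1,140,000) = 676,460,000,000 / 740,000 = 914,135.14.

€914,135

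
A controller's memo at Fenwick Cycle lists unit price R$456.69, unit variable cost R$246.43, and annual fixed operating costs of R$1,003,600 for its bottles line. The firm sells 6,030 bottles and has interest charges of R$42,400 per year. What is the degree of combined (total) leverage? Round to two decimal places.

5.71

Total contribution margin = 6,030 × R$210.26 = R$1,267,867.80.
Subtracting fixed costs: EBIT = R$1,267,867.80 − R$1,003,600 = R$264,267.80. Interest = R$42,400.00, so EBIT − I = R$221,867.80.
DCL = contribution ÷ (EBIT − I) = R$1,267,867.80 ÷ R$221,867.80 = 5.7145.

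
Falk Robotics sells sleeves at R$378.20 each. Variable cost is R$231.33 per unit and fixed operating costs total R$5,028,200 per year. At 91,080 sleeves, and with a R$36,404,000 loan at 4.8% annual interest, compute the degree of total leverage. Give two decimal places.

2.03

Contribution at this volume is 91,080 × R$146.87 = R$13,376,919.60.
Subtracting fixed costs: EBIT = R$13,376,919.60 − R$5,028,200 = R$8,348,719.60. Interest = R$1,747,392.00, so EBIT − I = R$6,601,327.60.
Degree of total leverage = total CM / (EBIT − interest) = R$13,376,919.60 / R$6,601,327.60 = 2.0264.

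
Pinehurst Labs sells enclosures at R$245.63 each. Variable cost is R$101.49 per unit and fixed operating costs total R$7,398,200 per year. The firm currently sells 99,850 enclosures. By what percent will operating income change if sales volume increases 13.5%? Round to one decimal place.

+27.8%

Total contribution margin = 99,850 × R$144.14 = R$14,392,379.00.
Operating income = contribution − fixed costs = R$14,392,379.00 − R$7,398,200 = R$6,994,179.00.
DOL = contribution ÷ EBIT = R$14,392,379.00 ÷ R$6,994,179.00 = 2.0578.
So EBIT moves 2.0578 × (+13.5%) = +27.8%.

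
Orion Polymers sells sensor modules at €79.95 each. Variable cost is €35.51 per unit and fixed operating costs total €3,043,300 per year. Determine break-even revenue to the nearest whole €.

€5,475,064

Contribution margin per unit = €79.95 − €35.51 = €44.44, a CM ratio of €44.44 ÷ €79.95 = 0.5558.
Break-even sales = FC ÷ CM ratio = €3,043,300 × €79.95 / €44.44 = €5,475,064.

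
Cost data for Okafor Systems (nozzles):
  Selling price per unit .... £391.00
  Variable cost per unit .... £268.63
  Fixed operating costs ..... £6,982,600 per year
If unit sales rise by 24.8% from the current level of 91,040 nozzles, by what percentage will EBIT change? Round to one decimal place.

+66.4%

At 91,040 units, contribution = 91,040 × £122.37 = £11,140,564.80.
Subtracting fixed costs: EBIT = £11,140,564.80 − £6,982,600 = £4,157,964.80.
So DOL = total CM / EBIT = £11,140,564.80 / £4,157,964.80 = 2.6793.
So EBIT moves 2.6793 × (+24.8%) = +66.4%.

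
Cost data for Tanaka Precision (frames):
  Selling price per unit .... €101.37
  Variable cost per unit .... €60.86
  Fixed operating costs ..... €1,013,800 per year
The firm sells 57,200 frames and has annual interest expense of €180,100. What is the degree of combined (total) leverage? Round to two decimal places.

Total contribution margin = 57,200 × €40.51 = €2,317,172.00.
EBIT = €2,317,172.00 − €1,013,800 = €1,303,372.00. Interest = €180,100.00.
DOL = €2,317,172.00 ÷ €1,303,372.00 = 1.7778; DFL = €1,303,372.00 ÷ €1,123,272.00 = 1.1603.
DCL = DOL × DFL = 1.7778 × 1.1603 = 2.0628.

2.06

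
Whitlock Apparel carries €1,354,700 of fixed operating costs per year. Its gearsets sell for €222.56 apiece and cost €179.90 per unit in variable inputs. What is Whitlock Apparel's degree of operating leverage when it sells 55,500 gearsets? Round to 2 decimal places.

Contribution at this volume is 55,500 × €42.66 = €2,367,630.00.
Subtracting fixed costs: EBIT = €2,367,630.00 − €1,354,700 = €1,012,930.00.
DOL = contribution ÷ EBIT = €2,367,630.00 ÷ €1,012,930.00 = 2.3374.

2.34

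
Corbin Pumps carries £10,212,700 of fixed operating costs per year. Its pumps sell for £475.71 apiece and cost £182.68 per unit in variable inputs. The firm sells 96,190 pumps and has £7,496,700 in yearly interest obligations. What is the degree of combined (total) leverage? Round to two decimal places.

At 96,190 units, contribution = 96,190 × £293.03 = £28,186,555.70.
EBIT = £28,186,555.70 − £10,212,700 = £17,973,855.70. Interest = £7,496,700.00, so EBIT − I = £10,477,155.70.
DCL = contribution ÷ (EBIT − I) = £28,186,555.70 ÷ £10,477,155.70 = 2.6903.

2.69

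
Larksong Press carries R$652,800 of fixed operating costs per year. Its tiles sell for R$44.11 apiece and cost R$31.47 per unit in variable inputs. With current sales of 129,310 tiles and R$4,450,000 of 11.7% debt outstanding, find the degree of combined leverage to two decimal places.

3.55

At 129,310 units, contribution = 129,310 × R$12.64 = R$1,634,478.40.
Subtracting fixed costs: EBIT = R$1,634,478.40 − R$652,800 = R$981,678.40. Interest = R$520,650.00, so EBIT − I = R$461,028.40.
DCL = contribution ÷ (EBIT − I) = R$1,634,478.40 ÷ R$461,028.40 = 3.5453.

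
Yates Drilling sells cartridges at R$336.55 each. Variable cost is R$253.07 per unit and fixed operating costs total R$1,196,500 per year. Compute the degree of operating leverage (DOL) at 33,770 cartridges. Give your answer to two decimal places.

At 33,770 units, contribution = 33,770 × R$83.48 = R$2,819,119.60.
Subtracting fixed costs: EBIT = R$2,819,119.60 − R$1,196,500 = R$1,622,619.60.
So DOL = total CM / EBIT = R$2,819,119.60 / R$1,622,619.60 = 1.7374.

1.74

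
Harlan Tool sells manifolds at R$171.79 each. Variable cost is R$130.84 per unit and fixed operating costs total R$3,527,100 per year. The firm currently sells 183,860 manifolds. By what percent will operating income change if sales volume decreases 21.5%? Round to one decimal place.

-40.4%

At 183,860 units, contribution = 183,860 × R$40.95 = R$7,529,067.00.
EBIT = R$7,529,067.00 − R$3,527,100 = R$4,001,967.00.
DOL = contribution ÷ EBIT = R$7,529,067.00 ÷ R$4,001,967.00 = 1.8813.
Operating income changes by 1.8813 × -21.5% = -40.4%.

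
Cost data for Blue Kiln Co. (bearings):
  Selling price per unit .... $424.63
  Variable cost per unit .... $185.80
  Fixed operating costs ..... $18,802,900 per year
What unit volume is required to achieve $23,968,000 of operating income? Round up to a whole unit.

179,086 bearings

Unit CM = price − variable cost = $424.63 − $185.80 = $238.83.
Units = (FC + target) / CM = ($18,802,900 + $23,968,000) / $238.83 = 179,085.12, so 179,086 bearings.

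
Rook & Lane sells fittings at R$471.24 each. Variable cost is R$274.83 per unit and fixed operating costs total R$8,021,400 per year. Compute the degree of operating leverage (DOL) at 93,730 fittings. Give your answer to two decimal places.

Total contribution margin = 93,730 × R$196.41 = R$18,409,509.30.
Subtracting fixed costs: EBIT = R$18,409,509.30 − R$8,021,400 = R$10,388,109.30.
So DOL = total CM / EBIT = R$18,409,509.30 / R$10,388,109.30 = 1.7722.

1.77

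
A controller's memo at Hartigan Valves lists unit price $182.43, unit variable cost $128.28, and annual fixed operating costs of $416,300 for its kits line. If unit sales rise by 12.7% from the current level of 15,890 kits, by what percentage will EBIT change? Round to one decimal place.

+24.6%

Contribution at this volume is 15,890 × $54.15 = $860,443.50.
Subtracting fixed costs: EBIT = $860,443.50 − $416,300 = $444,143.50.
DOL = contribution ÷ EBIT = $860,443.50 ÷ $444,143.50 = 1.9373.
Operating income changes by 1.9373 × +12.7% = +24.6%.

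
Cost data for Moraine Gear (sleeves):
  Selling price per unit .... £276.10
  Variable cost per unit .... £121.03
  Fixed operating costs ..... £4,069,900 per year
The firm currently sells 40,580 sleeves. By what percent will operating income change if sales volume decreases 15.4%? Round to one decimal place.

Total contribution margin = 40,580 × £155.07 = £6,292,740.60.
Subtracting fixed costs: EBIT = £6,292,740.60 − £4,069,900 = £2,222,840.60.
DOL = contribution ÷ EBIT = £6,292,740.60 ÷ £2,222,840.60 = 2.8309.
So EBIT moves 2.8309 × (-15.4%) = -43.6%.

-43.6%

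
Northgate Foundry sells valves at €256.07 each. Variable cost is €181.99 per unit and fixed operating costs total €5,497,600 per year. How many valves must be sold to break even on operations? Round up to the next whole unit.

Each unit contributes €256.07 − €181.99 = €74.08.
Break-even volume = fixed costs ÷ CM per unit = €5,497,600 ÷ €74.08 = 74,211.66, so 74,212 valves.

74,212 valves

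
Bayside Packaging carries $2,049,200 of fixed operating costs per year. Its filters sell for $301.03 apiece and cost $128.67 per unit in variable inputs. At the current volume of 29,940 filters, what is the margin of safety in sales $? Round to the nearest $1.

$5,433,872

Unit CM = price − variable cost = $301.03 − $128.67 = $172.36. Break-even units = $2,049,200 ÷ $172.36 = 11,889.07; break-even revenue = 11,889.07 × $301.03 = $3,578,966.56.
Actual sales revenue = 29,940 × $301.03 = $9,012,838.20.
Margin of safety = $9,012,838.20 − $3,578,966.56 = $5,433,872.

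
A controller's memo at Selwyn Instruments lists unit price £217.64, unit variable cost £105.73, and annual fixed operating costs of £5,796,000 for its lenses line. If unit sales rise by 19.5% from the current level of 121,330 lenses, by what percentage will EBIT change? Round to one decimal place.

Contribution at this volume is 121,330 × £111.91 = £13,578,040.30.
EBIT = £13,578,040.30 − £5,796,000 = £7,782,040.30.
Degree of operating leverage = £13,578,040.30 / £7,782,040.30 = 1.7448.
%ΔEBIT = DOL × %ΔSales = 1.7448 × +19.5% = +34.0%.

+34.0%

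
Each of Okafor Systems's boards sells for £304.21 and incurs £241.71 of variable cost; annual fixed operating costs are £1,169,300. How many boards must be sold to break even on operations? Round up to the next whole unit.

18,709 boards

Each unit contributes £304.21 − £241.71 = £62.50.
Break-even Q = £1,169,300 / £62.50 = 18,708.80 → 18,709 boards.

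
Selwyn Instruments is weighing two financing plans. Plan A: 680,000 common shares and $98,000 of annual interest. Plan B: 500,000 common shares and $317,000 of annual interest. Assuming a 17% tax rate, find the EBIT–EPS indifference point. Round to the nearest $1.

$925,333

Set EPS_A = EPS_B: (EBIT − $98,000)(1 − 0.17) ÷ 680,000 = (EBIT − $317,000)(1 − 0.17) ÷ 500,000.
Cancelling (1 − t) and cross-multiplying: 500,000·(EBIT − 98,000) = 680,000·(EBIT − 317,000).
EBIT × (680,000 − 500,000) = 317,000 × 680,000 − 98,000 × 500,000 = 166,560,000,000, so EBIT = 166,560,000,000 ÷ 180,000 = 925,333.33.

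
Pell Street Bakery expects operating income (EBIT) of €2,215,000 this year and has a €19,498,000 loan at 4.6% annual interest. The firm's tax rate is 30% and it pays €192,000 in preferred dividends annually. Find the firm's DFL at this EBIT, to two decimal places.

Annual interest charges come to €896,908.00.
Preferred dividends grossed up pre-tax: €192,000 / (1 − 0.30) = €274,285.71.
DFL = EBIT ÷ [EBIT − I − D_p/(1−t)] = €2,215,000 ÷ [€2,215,000 − €896,908.00 − €274,285.71] = €2,215,000 ÷ €1,043,806.29 = 2.1220.

2.12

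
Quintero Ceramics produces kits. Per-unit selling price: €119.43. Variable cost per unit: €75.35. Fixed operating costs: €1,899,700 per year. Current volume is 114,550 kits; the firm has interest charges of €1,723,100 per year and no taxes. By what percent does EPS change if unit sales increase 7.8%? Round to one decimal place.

+27.6%

Contribution at this volume is 114,550 × €44.08 = €5,049,364.00.
EBIT = €5,049,364.00 − €1,899,700 = €3,149,664.00.
After interest of €1,723,100.00, pre-tax earnings = €1,426,564.00.
Degree of combined leverage = contribution ÷ (EBIT − I) = €5,049,364.00 ÷ €1,426,564.00 = 3.5395.
EPS therefore changes by 3.5395 × (+7.8%) = +27.6%.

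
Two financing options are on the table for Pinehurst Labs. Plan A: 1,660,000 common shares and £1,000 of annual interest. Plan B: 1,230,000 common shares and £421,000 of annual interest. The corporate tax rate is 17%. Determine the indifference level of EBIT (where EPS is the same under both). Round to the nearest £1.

Set EPS_A = EPS_B: (EBIT − £1,000)(1 − 0.17) ÷ 1,660,000 = (EBIT − £421,000)(1 − 0.17) ÷ 1,230,000.
Cancelling (1 − t) and cross-multiplying: 1,230,000·(EBIT − 1,000) = 1,660,000·(EBIT − 421,000).
EBIT × (1,660,000 − 1,230,000) = 421,000 × 1,660,000 − 1,000 × 1,230,000 = 697,630,000,000, so EBIT = 697,630,000,000 ÷ 430,000 = 1,622,395.35.

£1,622,395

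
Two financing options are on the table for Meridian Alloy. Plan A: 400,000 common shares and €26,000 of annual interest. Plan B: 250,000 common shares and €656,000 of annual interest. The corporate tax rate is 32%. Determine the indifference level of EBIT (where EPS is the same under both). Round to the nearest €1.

Set EPS_A = EPS_B: (EBIT − €26,000)(1 − 0.32) ÷ 400,000 = (EBIT − €656,000)(1 − 0.32) ÷ 250,000.
The (1 − t) factor cancels: (EBIT − 26,000) × 250,000 = (EBIT − 656,000) × 400,000.
EBIT × (400,000 − 250,000) = 656,000 × 400,000 − 26,000 × 250,000 = 255,900,000,000, so EBIT = 255,900,000,000 ÷ 150,000 = 1,706,000.00.

€1,706,000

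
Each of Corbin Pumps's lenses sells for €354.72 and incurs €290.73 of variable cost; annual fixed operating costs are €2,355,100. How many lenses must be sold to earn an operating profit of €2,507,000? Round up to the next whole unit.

75,983 lenses

Contribution margin per unit = €354.72 − €290.73 = €63.99.
Units = (FC + target) / CM = (€2,355,100 + €2,507,000) / €63.99 = 75,982.18, so 75,983 lenses.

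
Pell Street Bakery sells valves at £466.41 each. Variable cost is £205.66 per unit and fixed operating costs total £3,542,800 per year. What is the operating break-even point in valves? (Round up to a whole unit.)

Each unit contributes £466.41 − £205.66 = £260.75.
Break-even volume = fixed costs ÷ CM per unit = £3,542,800 ÷ £260.75 = 13,586.96, so 13,587 valves.

13,587 valves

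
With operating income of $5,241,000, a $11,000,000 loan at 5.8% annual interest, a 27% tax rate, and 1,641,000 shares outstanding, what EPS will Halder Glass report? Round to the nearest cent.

$2.05

Interest = $638,000.00, so EBT = $5,241,000 − $638,000.00 = $4,603,000.00.
Net income = $4,603,000.00 × (1 − 0.27) = $3,360,190.00.
EPS = $3,360,190.00 ÷ 1,641,000 = $2.05.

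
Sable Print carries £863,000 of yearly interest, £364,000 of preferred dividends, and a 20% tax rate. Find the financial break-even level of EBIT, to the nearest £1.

Grossing the preferred dividend up to pre-tax terms: £364,000 / (1 − 0.20) = £455,000.00.
EPS = 0 when EBIT covers interest plus the pre-tax preferred burden: £863,000 + £455,000.00 = £1,318,000.00.

£1,318,000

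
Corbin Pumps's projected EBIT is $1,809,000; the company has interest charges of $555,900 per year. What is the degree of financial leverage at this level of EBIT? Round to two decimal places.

1.44

Annual interest charges come to $555,900.00.
Degree of financial leverage = EBIT / (EBIT − interest) = $1,809,000 / $1,253,100.00 = 1.4436.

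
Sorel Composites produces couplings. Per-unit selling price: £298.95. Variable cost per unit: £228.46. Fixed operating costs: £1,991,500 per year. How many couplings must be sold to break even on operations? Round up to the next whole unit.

Contribution margin per unit = £298.95 − £228.46 = £70.49.
Break-even volume = fixed costs ÷ CM per unit = £1,991,500 ÷ £70.49 = 28,252.23, so 28,253 couplings.

28,253 couplings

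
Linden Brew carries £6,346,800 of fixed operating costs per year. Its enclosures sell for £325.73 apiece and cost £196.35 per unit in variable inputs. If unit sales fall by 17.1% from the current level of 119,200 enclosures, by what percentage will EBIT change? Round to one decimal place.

Total contribution margin = 119,200 × £129.38 = £15,422,096.00.
Operating income = contribution − fixed costs = £15,422,096.00 − £6,346,800 = £9,075,296.00.
So DOL = total CM / EBIT = £15,422,096.00 / £9,075,296.00 = 1.6993.
Operating income changes by 1.6993 × -17.1% = -29.1%.

-29.1%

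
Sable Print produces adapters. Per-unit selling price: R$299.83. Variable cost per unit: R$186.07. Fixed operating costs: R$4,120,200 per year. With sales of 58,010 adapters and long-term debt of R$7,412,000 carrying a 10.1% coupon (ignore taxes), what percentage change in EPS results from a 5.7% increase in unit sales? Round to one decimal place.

Contribution at this volume is 58,010 × R$113.76 = R$6,599,217.60.
Operating income = contribution − fixed costs = R$6,599,217.60 − R$4,120,200 = R$2,479,017.60.
After interest of R$748,612.00, pre-tax earnings = R$1,730,405.60.
Degree of combined leverage = contribution ÷ (EBIT − I) = R$6,599,217.60 ÷ R$1,730,405.60 = 3.8137.
EPS therefore changes by 3.8137 × (+5.7%) = +21.7%.

+21.7%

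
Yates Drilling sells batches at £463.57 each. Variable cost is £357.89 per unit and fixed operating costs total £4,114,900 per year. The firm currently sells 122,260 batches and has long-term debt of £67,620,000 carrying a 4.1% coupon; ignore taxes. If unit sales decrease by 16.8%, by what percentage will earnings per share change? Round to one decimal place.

Contribution at this volume is 122,260 × £105.68 = £12,920,436.80.
Operating income = contribution − fixed costs = £12,920,436.80 − £4,114,900 = £8,805,536.80.
Interest = £2,772,420.00, so EBIT − I = £6,033,116.80.
Degree of combined leverage = contribution ÷ (EBIT − I) = £12,920,436.80 ÷ £6,033,116.80 = 2.1416.
%ΔEPS = DCL × %ΔSales = 2.1416 × -16.8% = -36.0%.

-36.0%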